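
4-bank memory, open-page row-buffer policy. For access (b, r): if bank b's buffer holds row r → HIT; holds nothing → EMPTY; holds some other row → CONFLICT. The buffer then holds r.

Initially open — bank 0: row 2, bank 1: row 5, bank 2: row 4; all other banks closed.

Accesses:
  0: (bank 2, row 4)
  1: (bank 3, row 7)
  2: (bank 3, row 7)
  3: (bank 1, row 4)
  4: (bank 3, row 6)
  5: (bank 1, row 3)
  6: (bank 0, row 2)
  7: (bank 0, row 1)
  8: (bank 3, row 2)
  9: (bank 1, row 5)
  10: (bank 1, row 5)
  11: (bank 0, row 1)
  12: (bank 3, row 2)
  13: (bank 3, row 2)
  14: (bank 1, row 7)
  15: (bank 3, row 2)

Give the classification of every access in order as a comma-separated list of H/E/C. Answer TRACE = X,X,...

TRACE = H,E,H,C,C,C,H,C,C,C,H,H,H,H,C,H

#0 (2,4) H  (was 4)
#1 (3,7) E
#2 (3,7) H  (was 7)
#3 (1,4) C  (was 5)
#4 (3,6) C  (was 7)
#5 (1,3) C  (was 4)
#6 (0,2) H  (was 2)
#7 (0,1) C  (was 2)
#8 (3,2) C  (was 6)
#9 (1,5) C  (was 3)
#10 (1,5) H  (was 5)
#11 (0,1) H  (was 1)
#12 (3,2) H  (was 2)
#13 (3,2) H  (was 2)
#14 (1,7) C  (was 5)
#15 (3,2) H  (was 2)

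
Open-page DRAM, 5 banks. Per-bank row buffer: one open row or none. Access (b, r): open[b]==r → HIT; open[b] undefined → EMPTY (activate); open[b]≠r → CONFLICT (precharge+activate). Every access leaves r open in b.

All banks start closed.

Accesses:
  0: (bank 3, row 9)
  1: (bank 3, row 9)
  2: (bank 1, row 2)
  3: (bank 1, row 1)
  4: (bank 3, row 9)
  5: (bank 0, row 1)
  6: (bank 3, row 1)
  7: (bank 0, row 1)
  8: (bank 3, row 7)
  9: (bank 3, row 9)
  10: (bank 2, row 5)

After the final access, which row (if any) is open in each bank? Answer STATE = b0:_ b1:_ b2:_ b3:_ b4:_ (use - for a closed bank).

STATE = b0:1 b1:1 b2:5 b3:9 b4:-

#0 (3,9) E
#1 (3,9) H  (was 9)
#2 (1,2) E
#3 (1,1) C  (was 2)
#4 (3,9) H  (was 9)
#5 (0,1) E
#6 (3,1) C  (was 9)
#7 (0,1) H  (was 1)
#8 (3,7) C  (was 1)
#9 (3,9) C  (was 7)
#10 (2,5) E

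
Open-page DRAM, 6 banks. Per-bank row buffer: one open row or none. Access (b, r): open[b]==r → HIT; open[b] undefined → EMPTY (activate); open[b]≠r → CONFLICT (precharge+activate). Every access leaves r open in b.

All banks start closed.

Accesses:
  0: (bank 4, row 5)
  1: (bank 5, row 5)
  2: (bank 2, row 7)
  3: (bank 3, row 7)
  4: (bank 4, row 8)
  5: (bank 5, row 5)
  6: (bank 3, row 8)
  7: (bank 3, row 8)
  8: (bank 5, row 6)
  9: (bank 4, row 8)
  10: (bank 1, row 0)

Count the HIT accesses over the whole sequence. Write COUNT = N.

  [0] b4 r5: no row ⇒ E
  [1] b5 r5: no row ⇒ E
  [2] b2 r7: no row ⇒ E
  [3] b3 r7: no row ⇒ E
  [4] b4 r8: had r5 ⇒ C
  [5] b5 r5: had r5 ⇒ H
  [6] b3 r8: had r7 ⇒ C
  [7] b3 r8: had r8 ⇒ H
  [8] b5 r6: had r5 ⇒ C
  [9] b4 r8: had r8 ⇒ H
  [10] b1 r0: no row ⇒ E

COUNT = 3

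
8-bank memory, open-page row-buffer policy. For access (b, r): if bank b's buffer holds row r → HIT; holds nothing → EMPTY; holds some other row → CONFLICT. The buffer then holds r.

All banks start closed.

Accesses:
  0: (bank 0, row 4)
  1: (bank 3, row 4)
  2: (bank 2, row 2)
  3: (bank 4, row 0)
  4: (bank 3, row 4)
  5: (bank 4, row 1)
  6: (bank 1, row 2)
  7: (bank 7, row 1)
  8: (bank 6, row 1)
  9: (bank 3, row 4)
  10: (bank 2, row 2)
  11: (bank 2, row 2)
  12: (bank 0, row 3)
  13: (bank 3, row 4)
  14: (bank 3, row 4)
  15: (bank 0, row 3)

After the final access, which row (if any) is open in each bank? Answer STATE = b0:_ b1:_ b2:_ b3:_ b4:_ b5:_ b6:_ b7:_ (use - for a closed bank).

#0 (0,4) E
#1 (3,4) E
#2 (2,2) E
#3 (4,0) E
#4 (3,4) H  (was 4)
#5 (4,1) C  (was 0)
#6 (1,2) E
#7 (7,1) E
#8 (6,1) E
#9 (3,4) H  (was 4)
#10 (2,2) H  (was 2)
#11 (2,2) H  (was 2)
#12 (0,3) C  (was 4)
#13 (3,4) H  (was 4)
#14 (3,4) H  (was 4)
#15 (0,3) H  (was 3)

STATE = b0:3 b1:2 b2:2 b3:4 b4:1 b5:- b6:1 b7:1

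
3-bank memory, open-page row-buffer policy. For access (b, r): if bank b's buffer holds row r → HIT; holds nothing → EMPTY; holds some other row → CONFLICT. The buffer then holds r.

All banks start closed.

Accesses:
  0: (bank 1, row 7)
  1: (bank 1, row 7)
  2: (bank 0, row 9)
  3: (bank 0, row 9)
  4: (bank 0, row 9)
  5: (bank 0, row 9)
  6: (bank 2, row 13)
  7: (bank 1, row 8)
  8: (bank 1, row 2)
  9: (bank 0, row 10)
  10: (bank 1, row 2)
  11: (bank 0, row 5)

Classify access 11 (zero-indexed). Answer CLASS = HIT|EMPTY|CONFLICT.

CLASS = CONFLICT

#0 (1,7) E
#1 (1,7) H  (was 7)
#2 (0,9) E
#3 (0,9) H  (was 9)
#4 (0,9) H  (was 9)
#5 (0,9) H  (was 9)
#6 (2,13) E
#7 (1,8) C  (was 7)
#8 (1,2) C  (was 8)
#9 (0,10) C  (was 9)
#10 (1,2) H  (was 2)
#11 (0,5) C  (was 10)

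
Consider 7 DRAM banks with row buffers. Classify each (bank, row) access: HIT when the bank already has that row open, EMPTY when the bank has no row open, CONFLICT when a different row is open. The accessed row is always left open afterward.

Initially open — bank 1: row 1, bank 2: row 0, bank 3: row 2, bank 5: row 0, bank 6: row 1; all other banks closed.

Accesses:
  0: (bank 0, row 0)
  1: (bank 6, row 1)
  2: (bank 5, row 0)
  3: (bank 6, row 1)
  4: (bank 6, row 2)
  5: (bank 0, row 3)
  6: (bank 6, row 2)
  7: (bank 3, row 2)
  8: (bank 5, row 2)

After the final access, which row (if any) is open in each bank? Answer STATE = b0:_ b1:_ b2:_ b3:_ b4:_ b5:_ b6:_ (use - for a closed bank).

step 0: bank0 None->0 [EMPTY]
step 1: bank6 1->1 [HIT]
step 2: bank5 0->0 [HIT]
step 3: bank6 1->1 [HIT]
step 4: bank6 1->2 [CONFLICT]
step 5: bank0 0->3 [CONFLICT]
step 6: bank6 2->2 [HIT]
step 7: bank3 2->2 [HIT]
step 8: bank5 0->2 [CONFLICT]

STATE = b0:3 b1:1 b2:0 b3:2 b4:- b5:2 b6:2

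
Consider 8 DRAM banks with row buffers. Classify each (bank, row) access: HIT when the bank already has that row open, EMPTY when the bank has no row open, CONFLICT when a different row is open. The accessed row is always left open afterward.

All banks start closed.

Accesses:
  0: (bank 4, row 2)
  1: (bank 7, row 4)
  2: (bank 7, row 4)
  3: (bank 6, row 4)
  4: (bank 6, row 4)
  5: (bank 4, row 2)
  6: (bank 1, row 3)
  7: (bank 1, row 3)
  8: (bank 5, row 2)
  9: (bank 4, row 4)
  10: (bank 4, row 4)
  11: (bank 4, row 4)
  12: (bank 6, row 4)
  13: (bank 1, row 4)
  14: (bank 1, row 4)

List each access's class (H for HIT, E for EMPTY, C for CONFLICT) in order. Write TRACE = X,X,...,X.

  [0] b4 r2: no row ⇒ E
  [1] b7 r4: no row ⇒ E
  [2] b7 r4: had r4 ⇒ H
  [3] b6 r4: no row ⇒ E
  [4] b6 r4: had r4 ⇒ H
  [5] b4 r2: had r2 ⇒ H
  [6] b1 r3: no row ⇒ E
  [7] b1 r3: had r3 ⇒ H
  [8] b5 r2: no row ⇒ E
  [9] b4 r4: had r2 ⇒ C
  [10] b4 r4: had r4 ⇒ H
  [11] b4 r4: had r4 ⇒ H
  [12] b6 r4: had r4 ⇒ H
  [13] b1 r4: had r3 ⇒ C
  [14] b1 r4: had r4 ⇒ H

TRACE = E,E,H,E,H,H,E,H,E,C,H,H,H,C,H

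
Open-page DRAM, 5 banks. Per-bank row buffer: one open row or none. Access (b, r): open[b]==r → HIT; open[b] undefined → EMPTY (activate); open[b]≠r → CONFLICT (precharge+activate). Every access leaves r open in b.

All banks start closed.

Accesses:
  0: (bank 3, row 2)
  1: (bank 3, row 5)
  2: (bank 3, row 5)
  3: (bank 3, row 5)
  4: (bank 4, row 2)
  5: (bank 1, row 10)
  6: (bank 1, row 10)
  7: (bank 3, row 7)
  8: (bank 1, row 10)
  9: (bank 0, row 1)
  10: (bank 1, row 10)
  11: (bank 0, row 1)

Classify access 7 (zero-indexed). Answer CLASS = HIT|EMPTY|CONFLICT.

CLASS = CONFLICT

  [0] b3 r2: no row ⇒ E
  [1] b3 r5: had r2 ⇒ C
  [2] b3 r5: had r5 ⇒ H
  [3] b3 r5: had r5 ⇒ H
  [4] b4 r2: no row ⇒ E
  [5] b1 r10: no row ⇒ E
  [6] b1 r10: had r10 ⇒ H
  [7] b3 r7: had r5 ⇒ C
  [8] b1 r10: had r10 ⇒ H
  [9] b0 r1: no row ⇒ E
  [10] b1 r10: had r10 ⇒ H
  [11] b0 r1: had r1 ⇒ H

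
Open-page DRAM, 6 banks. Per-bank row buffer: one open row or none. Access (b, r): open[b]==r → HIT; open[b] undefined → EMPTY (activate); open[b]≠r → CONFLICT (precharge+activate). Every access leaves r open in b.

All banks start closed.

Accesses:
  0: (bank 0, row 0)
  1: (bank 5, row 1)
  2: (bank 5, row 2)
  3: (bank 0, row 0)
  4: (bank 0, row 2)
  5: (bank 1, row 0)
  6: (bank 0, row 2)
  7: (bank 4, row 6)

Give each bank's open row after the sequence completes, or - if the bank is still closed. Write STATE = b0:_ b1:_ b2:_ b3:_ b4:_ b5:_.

STATE = b0:2 b1:0 b2:- b3:- b4:6 b5:2

0: bank 0 row 0 — prev None → EMPTY
1: bank 5 row 1 — prev None → EMPTY
2: bank 5 row 2 — prev 1 → CONFLICT
3: bank 0 row 0 — prev 0 → HIT
4: bank 0 row 2 — prev 0 → CONFLICT
5: bank 1 row 0 — prev None → EMPTY
6: bank 0 row 2 — prev 2 → HIT
7: bank 4 row 6 — prev None → EMPTY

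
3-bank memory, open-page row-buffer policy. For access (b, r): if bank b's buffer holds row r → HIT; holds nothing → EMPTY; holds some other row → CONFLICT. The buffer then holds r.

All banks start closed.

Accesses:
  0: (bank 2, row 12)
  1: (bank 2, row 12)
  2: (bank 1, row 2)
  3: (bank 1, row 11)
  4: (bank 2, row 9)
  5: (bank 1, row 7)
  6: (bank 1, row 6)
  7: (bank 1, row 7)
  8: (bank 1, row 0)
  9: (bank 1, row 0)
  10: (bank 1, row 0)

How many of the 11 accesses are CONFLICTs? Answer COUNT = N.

0: bank 2 row 12 — prev None → EMPTY
1: bank 2 row 12 — prev 12 → HIT
2: bank 1 row 2 — prev None → EMPTY
3: bank 1 row 11 — prev 2 → CONFLICT
4: bank 2 row 9 — prev 12 → CONFLICT
5: bank 1 row 7 — prev 11 → CONFLICT
6: bank 1 row 6 — prev 7 → CONFLICT
7: bank 1 row 7 — prev 6 → CONFLICT
8: bank 1 row 0 — prev 7 → CONFLICT
9: bank 1 row 0 — prev 0 → HIT
10: bank 1 row 0 — prev 0 → HIT

COUNT = 6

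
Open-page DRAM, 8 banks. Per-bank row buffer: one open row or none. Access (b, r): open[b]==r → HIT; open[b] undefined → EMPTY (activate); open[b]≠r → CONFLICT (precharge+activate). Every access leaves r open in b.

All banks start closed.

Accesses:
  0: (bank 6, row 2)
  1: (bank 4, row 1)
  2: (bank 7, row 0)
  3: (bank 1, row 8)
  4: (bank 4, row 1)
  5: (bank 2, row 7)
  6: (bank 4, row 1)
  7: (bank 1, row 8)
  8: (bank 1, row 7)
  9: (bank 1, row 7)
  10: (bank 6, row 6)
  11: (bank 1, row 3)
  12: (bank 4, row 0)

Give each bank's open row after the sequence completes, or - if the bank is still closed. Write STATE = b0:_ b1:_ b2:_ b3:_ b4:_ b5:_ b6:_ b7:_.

  [0] b6 r2: no row ⇒ E
  [1] b4 r1: no row ⇒ E
  [2] b7 r0: no row ⇒ E
  [3] b1 r8: no row ⇒ E
  [4] b4 r1: had r1 ⇒ H
  [5] b2 r7: no row ⇒ E
  [6] b4 r1: had r1 ⇒ H
  [7] b1 r8: had r8 ⇒ H
  [8] b1 r7: had r8 ⇒ C
  [9] b1 r7: had r7 ⇒ H
  [10] b6 r6: had r2 ⇒ C
  [11] b1 r3: had r7 ⇒ C
  [12] b4 r0: had r1 ⇒ C

STATE = b0:- b1:3 b2:7 b3:- b4:0 b5:- b6:6 b7:0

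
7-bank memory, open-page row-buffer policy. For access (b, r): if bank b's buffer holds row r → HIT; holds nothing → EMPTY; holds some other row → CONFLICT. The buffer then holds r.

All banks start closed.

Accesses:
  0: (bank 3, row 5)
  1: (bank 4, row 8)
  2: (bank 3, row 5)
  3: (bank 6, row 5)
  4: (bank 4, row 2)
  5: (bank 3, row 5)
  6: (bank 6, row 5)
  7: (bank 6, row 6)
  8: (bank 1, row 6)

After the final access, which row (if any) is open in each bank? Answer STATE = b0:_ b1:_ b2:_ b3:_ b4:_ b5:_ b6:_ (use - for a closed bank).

0: bank 3 row 5 — prev None → EMPTY
1: bank 4 row 8 — prev None → EMPTY
2: bank 3 row 5 — prev 5 → HIT
3: bank 6 row 5 — prev None → EMPTY
4: bank 4 row 2 — prev 8 → CONFLICT
5: bank 3 row 5 — prev 5 → HIT
6: bank 6 row 5 — prev 5 → HIT
7: bank 6 row 6 — prev 5 → CONFLICT
8: bank 1 row 6 — prev None → EMPTY

STATE = b0:- b1:6 b2:- b3:5 b4:2 b5:- b6:6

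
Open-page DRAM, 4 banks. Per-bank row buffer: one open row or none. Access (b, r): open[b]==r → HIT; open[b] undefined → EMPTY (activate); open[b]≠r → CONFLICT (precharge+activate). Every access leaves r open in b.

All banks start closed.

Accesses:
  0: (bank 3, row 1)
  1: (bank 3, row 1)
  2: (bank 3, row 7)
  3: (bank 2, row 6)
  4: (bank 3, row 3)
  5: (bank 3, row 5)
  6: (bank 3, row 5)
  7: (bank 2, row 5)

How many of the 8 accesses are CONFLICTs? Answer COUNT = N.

COUNT = 4

0: bank 3 row 1 — prev None → EMPTY
1: bank 3 row 1 — prev 1 → HIT
2: bank 3 row 7 — prev 1 → CONFLICT
3: bank 2 row 6 — prev None → EMPTY
4: bank 3 row 3 — prev 7 → CONFLICT
5: bank 3 row 5 — prev 3 → CONFLICT
6: bank 3 row 5 — prev 5 → HIT
7: bank 2 row 5 — prev 6 → CONFLICT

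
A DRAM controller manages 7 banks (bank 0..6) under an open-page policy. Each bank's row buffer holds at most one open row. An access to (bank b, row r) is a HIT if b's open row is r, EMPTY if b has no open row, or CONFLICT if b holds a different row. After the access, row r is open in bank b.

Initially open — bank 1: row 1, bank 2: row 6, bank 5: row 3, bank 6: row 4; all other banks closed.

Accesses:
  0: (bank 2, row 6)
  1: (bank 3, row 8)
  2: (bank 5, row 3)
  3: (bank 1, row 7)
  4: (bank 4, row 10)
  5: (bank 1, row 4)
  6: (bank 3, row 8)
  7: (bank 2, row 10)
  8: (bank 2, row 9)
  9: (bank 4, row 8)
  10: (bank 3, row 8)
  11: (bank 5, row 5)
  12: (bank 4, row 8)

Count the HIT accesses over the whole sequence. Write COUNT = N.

#0 (2,6) H  (was 6)
#1 (3,8) E
#2 (5,3) H  (was 3)
#3 (1,7) C  (was 1)
#4 (4,10) E
#5 (1,4) C  (was 7)
#6 (3,8) H  (was 8)
#7 (2,10) C  (was 6)
#8 (2,9) C  (was 10)
#9 (4,8) C  (was 10)
#10 (3,8) H  (was 8)
#11 (5,5) C  (was 3)
#12 (4,8) H  (was 8)

COUNT = 5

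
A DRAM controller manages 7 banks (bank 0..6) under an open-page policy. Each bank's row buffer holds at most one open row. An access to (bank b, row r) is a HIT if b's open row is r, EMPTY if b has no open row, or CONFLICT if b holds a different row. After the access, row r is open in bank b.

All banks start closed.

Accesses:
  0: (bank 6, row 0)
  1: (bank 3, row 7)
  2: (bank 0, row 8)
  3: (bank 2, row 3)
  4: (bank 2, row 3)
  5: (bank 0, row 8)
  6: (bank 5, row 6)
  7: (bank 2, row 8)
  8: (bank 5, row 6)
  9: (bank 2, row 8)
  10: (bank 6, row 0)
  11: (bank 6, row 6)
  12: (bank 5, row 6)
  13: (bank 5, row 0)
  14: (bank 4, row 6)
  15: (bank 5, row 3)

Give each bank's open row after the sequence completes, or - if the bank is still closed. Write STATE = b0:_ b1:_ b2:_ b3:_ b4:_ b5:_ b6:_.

step 0: bank6 None->0 [EMPTY]
step 1: bank3 None->7 [EMPTY]
step 2: bank0 None->8 [EMPTY]
step 3: bank2 None->3 [EMPTY]
step 4: bank2 3->3 [HIT]
step 5: bank0 8->8 [HIT]
step 6: bank5 None->6 [EMPTY]
step 7: bank2 3->8 [CONFLICT]
step 8: bank5 6->6 [HIT]
step 9: bank2 8->8 [HIT]
step 10: bank6 0->0 [HIT]
step 11: bank6 0->6 [CONFLICT]
step 12: bank5 6->6 [HIT]
step 13: bank5 6->0 [CONFLICT]
step 14: bank4 None->6 [EMPTY]
step 15: bank5 0->3 [CONFLICT]

STATE = b0:8 b1:- b2:8 b3:7 b4:6 b5:3 b6:6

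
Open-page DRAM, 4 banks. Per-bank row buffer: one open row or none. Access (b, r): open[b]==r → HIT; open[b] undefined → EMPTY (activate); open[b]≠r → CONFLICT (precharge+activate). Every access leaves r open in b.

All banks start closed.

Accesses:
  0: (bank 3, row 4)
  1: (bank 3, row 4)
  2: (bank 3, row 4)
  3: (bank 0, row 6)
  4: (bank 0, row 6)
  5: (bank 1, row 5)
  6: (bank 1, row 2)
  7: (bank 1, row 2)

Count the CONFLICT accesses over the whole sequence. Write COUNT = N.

step 0: bank3 None->4 [EMPTY]
step 1: bank3 4->4 [HIT]
step 2: bank3 4->4 [HIT]
step 3: bank0 None->6 [EMPTY]
step 4: bank0 6->6 [HIT]
step 5: bank1 None->5 [EMPTY]
step 6: bank1 5->2 [CONFLICT]
step 7: bank1 2->2 [HIT]

COUNT = 1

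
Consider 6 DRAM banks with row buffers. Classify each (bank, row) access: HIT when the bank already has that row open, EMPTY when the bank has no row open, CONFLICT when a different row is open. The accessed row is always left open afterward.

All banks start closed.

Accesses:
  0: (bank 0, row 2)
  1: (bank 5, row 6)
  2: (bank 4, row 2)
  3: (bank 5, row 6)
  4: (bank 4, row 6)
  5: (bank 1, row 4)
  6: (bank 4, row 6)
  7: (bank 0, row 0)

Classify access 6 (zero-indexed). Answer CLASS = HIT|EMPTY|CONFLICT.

step 0: bank0 None->2 [EMPTY]
step 1: bank5 None->6 [EMPTY]
step 2: bank4 None->2 [EMPTY]
step 3: bank5 6->6 [HIT]
step 4: bank4 2->6 [CONFLICT]
step 5: bank1 None->4 [EMPTY]
step 6: bank4 6->6 [HIT]
step 7: bank0 2->0 [CONFLICT]

CLASS = HIT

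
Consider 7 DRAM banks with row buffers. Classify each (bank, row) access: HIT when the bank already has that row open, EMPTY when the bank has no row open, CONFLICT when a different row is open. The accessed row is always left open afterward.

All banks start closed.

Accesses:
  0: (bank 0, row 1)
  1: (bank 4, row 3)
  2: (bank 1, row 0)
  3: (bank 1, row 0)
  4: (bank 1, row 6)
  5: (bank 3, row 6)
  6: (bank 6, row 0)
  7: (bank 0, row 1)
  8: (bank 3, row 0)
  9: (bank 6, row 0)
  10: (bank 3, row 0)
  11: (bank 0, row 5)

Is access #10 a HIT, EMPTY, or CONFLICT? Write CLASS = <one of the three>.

CLASS = HIT

step 0: bank0 None->1 [EMPTY]
step 1: bank4 None->3 [EMPTY]
step 2: bank1 None->0 [EMPTY]
step 3: bank1 0->0 [HIT]
step 4: bank1 0->6 [CONFLICT]
step 5: bank3 None->6 [EMPTY]
step 6: bank6 None->0 [EMPTY]
step 7: bank0 1->1 [HIT]
step 8: bank3 6->0 [CONFLICT]
step 9: bank6 0->0 [HIT]
step 10: bank3 0->0 [HIT]
step 11: bank0 1->5 [CONFLICT]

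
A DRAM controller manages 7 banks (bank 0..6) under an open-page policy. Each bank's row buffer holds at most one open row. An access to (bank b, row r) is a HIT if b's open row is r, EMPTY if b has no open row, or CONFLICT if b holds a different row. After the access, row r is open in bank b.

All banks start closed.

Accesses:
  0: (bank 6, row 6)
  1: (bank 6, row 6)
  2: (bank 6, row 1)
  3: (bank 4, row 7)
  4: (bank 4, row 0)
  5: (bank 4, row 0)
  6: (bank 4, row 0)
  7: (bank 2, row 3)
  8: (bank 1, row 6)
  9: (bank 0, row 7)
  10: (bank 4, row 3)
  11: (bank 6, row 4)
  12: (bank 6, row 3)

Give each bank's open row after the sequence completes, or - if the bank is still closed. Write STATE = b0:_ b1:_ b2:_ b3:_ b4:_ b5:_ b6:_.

  [0] b6 r6: no row ⇒ E
  [1] b6 r6: had r6 ⇒ H
  [2] b6 r1: had r6 ⇒ C
  [3] b4 r7: no row ⇒ E
  [4] b4 r0: had r7 ⇒ C
  [5] b4 r0: had r0 ⇒ H
  [6] b4 r0: had r0 ⇒ H
  [7] b2 r3: no row ⇒ E
  [8] b1 r6: no row ⇒ E
  [9] b0 r7: no row ⇒ E
  [10] b4 r3: had r0 ⇒ C
  [11] b6 r4: had r1 ⇒ C
  [12] b6 r3: had r4 ⇒ C

STATE = b0:7 b1:6 b2:3 b3:- b4:3 b5:- b6:3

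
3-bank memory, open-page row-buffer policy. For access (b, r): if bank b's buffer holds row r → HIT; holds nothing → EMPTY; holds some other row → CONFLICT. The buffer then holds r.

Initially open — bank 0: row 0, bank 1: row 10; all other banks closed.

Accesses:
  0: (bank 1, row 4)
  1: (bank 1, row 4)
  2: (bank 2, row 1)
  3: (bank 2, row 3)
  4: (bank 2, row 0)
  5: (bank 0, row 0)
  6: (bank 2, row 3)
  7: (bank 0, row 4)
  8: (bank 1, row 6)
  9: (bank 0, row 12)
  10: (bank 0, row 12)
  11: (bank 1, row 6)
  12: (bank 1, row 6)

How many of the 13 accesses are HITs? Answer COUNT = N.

COUNT = 5

#0 (1,4) C  (was 10)
#1 (1,4) H  (was 4)
#2 (2,1) E
#3 (2,3) C  (was 1)
#4 (2,0) C  (was 3)
#5 (0,0) H  (was 0)
#6 (2,3) C  (was 0)
#7 (0,4) C  (was 0)
#8 (1,6) C  (was 4)
#9 (0,12) C  (was 4)
#10 (0,12) H  (was 12)
#11 (1,6) H  (was 6)
#12 (1,6) H  (was 6)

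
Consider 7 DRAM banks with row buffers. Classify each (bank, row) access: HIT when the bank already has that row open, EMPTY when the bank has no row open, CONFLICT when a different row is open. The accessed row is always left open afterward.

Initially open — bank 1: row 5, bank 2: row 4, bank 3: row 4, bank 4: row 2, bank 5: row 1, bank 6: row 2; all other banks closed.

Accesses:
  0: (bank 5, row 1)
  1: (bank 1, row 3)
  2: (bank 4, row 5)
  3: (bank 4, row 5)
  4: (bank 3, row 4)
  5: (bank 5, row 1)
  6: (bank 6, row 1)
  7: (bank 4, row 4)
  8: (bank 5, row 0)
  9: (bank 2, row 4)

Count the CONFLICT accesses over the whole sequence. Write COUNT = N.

#0 (5,1) H  (was 1)
#1 (1,3) C  (was 5)
#2 (4,5) C  (was 2)
#3 (4,5) H  (was 5)
#4 (3,4) H  (was 4)
#5 (5,1) H  (was 1)
#6 (6,1) C  (was 2)
#7 (4,4) C  (was 5)
#8 (5,0) C  (was 1)
#9 (2,4) H  (was 4)

COUNT = 5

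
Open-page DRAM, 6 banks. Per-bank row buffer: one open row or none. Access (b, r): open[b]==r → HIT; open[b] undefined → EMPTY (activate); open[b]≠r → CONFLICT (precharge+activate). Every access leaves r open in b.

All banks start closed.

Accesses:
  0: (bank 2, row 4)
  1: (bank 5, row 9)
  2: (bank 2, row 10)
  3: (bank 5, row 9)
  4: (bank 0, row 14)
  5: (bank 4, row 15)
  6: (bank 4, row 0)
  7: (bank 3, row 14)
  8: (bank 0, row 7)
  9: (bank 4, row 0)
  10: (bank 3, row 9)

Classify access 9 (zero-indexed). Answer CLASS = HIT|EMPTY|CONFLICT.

CLASS = HIT

step 0: bank2 None->4 [EMPTY]
step 1: bank5 None->9 [EMPTY]
step 2: bank2 4->10 [CONFLICT]
step 3: bank5 9->9 [HIT]
step 4: bank0 None->14 [EMPTY]
step 5: bank4 None->15 [EMPTY]
step 6: bank4 15->0 [CONFLICT]
step 7: bank3 None->14 [EMPTY]
step 8: bank0 14->7 [CONFLICT]
step 9: bank4 0->0 [HIT]
step 10: bank3 14->9 [CONFLICT]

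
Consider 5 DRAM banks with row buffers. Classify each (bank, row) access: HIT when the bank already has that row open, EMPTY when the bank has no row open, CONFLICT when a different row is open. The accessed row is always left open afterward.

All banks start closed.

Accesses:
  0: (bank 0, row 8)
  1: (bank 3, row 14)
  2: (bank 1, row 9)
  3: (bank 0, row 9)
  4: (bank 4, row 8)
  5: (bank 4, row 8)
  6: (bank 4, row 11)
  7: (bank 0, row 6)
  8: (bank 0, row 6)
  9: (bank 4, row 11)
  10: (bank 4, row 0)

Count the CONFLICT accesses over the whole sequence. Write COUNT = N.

step 0: bank0 None->8 [EMPTY]
step 1: bank3 None->14 [EMPTY]
step 2: bank1 None->9 [EMPTY]
step 3: bank0 8->9 [CONFLICT]
step 4: bank4 None->8 [EMPTY]
step 5: bank4 8->8 [HIT]
step 6: bank4 8->11 [CONFLICT]
step 7: bank0 9->6 [CONFLICT]
step 8: bank0 6->6 [HIT]
step 9: bank4 11->11 [HIT]
step 10: bank4 11->0 [CONFLICT]

COUNT = 4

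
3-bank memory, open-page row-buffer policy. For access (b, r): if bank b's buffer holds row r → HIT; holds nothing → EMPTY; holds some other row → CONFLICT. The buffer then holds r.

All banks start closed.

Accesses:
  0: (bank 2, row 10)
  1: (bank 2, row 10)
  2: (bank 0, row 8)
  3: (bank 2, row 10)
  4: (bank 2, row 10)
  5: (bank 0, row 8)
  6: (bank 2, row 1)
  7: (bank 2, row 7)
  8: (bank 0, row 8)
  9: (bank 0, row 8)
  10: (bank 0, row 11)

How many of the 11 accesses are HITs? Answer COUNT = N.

COUNT = 6

  [0] b2 r10: no row ⇒ E
  [1] b2 r10: had r10 ⇒ H
  [2] b0 r8: no row ⇒ E
  [3] b2 r10: had r10 ⇒ H
  [4] b2 r10: had r10 ⇒ H
  [5] b0 r8: had r8 ⇒ H
  [6] b2 r1: had r10 ⇒ C
  [7] b2 r7: had r1 ⇒ C
  [8] b0 r8: had r8 ⇒ H
  [9] b0 r8: had r8 ⇒ H
  [10] b0 r11: had r8 ⇒ C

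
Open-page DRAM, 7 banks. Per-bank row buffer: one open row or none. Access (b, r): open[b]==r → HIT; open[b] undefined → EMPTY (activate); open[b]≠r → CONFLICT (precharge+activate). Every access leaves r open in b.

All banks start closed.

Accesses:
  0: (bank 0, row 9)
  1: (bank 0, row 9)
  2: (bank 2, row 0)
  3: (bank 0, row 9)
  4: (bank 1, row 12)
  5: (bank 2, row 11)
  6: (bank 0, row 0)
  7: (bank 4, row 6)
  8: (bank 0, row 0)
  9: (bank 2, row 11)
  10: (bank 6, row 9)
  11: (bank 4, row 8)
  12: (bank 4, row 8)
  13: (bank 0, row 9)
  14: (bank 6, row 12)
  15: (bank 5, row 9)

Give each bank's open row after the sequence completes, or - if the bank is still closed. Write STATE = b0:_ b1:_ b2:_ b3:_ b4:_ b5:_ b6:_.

STATE = b0:9 b1:12 b2:11 b3:- b4:8 b5:9 b6:12

0: bank 0 row 9 — prev None → EMPTY
1: bank 0 row 9 — prev 9 → HIT
2: bank 2 row 0 — prev None → EMPTY
3: bank 0 row 9 — prev 9 → HIT
4: bank 1 row 12 — prev None → EMPTY
5: bank 2 row 11 — prev 0 → CONFLICT
6: bank 0 row 0 — prev 9 → CONFLICT
7: bank 4 row 6 — prev None → EMPTY
8: bank 0 row 0 — prev 0 → HIT
9: bank 2 row 11 — prev 11 → HIT
10: bank 6 row 9 — prev None → EMPTY
11: bank 4 row 8 — prev 6 → CONFLICT
12: bank 4 row 8 — prev 8 → HIT
13: bank 0 row 9 — prev 0 → CONFLICT
14: bank 6 row 12 — prev 9 → CONFLICT
15: bank 5 row 9 — prev None → EMPTY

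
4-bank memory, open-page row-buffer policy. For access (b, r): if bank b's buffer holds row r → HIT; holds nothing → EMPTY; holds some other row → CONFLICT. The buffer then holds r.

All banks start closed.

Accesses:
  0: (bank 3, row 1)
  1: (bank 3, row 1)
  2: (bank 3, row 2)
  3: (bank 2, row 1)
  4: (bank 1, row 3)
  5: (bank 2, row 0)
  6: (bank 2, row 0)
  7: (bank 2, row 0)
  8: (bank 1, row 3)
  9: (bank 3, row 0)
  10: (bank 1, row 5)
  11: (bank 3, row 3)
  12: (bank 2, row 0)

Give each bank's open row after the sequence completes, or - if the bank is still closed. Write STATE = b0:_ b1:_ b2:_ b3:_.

0: bank 3 row 1 — prev None → EMPTY
1: bank 3 row 1 — prev 1 → HIT
2: bank 3 row 2 — prev 1 → CONFLICT
3: bank 2 row 1 — prev None → EMPTY
4: bank 1 row 3 — prev None → EMPTY
5: bank 2 row 0 — prev 1 → CONFLICT
6: bank 2 row 0 — prev 0 → HIT
7: bank 2 row 0 — prev 0 → HIT
8: bank 1 row 3 — prev 3 → HIT
9: bank 3 row 0 — prev 2 → CONFLICT
10: bank 1 row 5 — prev 3 → CONFLICT
11: bank 3 row 3 — prev 0 → CONFLICT
12: bank 2 row 0 — prev 0 → HIT

STATE = b0:- b1:5 b2:0 b3:3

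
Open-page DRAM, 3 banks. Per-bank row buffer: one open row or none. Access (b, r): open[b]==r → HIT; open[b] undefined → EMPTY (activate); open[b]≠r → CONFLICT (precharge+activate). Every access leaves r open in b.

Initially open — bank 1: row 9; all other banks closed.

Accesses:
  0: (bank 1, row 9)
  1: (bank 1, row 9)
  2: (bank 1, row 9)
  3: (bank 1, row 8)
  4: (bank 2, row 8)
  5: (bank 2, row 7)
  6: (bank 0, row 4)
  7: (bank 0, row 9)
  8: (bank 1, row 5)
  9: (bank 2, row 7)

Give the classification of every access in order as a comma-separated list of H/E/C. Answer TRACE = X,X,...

TRACE = H,H,H,C,E,C,E,C,C,H

0: bank 1 row 9 — prev 9 → HIT
1: bank 1 row 9 — prev 9 → HIT
2: bank 1 row 9 — prev 9 → HIT
3: bank 1 row 8 — prev 9 → CONFLICT
4: bank 2 row 8 — prev None → EMPTY
5: bank 2 row 7 — prev 8 → CONFLICT
6: bank 0 row 4 — prev None → EMPTY
7: bank 0 row 9 — prev 4 → CONFLICT
8: bank 1 row 5 — prev 8 → CONFLICT
9: bank 2 row 7 — prev 7 → HIT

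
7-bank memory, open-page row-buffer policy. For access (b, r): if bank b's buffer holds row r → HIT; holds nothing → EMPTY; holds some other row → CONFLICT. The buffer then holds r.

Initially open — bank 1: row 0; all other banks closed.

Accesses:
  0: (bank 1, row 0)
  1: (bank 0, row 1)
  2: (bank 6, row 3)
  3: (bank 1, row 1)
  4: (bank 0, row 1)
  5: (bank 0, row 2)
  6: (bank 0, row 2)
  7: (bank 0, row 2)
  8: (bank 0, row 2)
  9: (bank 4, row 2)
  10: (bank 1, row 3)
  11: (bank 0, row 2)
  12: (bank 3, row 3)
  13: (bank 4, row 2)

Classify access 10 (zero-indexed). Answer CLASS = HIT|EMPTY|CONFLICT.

CLASS = CONFLICT

#0 (1,0) H  (was 0)
#1 (0,1) E
#2 (6,3) E
#3 (1,1) C  (was 0)
#4 (0,1) H  (was 1)
#5 (0,2) C  (was 1)
#6 (0,2) H  (was 2)
#7 (0,2) H  (was 2)
#8 (0,2) H  (was 2)
#9 (4,2) E
#10 (1,3) C  (was 1)
#11 (0,2) H  (was 2)
#12 (3,3) E
#13 (4,2) H  (was 2)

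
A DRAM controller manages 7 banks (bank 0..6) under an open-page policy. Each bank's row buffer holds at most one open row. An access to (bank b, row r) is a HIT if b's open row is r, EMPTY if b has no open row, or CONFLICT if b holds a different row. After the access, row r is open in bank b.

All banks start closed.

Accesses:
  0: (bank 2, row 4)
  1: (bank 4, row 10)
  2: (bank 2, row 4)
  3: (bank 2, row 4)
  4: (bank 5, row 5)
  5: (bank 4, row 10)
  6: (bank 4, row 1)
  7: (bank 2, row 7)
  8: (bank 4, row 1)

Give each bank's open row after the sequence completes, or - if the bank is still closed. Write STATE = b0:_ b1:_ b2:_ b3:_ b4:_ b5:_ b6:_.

STATE = b0:- b1:- b2:7 b3:- b4:1 b5:5 b6:-

0: bank 2 row 4 — prev None → EMPTY
1: bank 4 row 10 — prev None → EMPTY
2: bank 2 row 4 — prev 4 → HIT
3: bank 2 row 4 — prev 4 → HIT
4: bank 5 row 5 — prev None → EMPTY
5: bank 4 row 10 — prev 10 → HIT
6: bank 4 row 1 — prev 10 → CONFLICT
7: bank 2 row 7 — prev 4 → CONFLICT
8: bank 4 row 1 — prev 1 → HIT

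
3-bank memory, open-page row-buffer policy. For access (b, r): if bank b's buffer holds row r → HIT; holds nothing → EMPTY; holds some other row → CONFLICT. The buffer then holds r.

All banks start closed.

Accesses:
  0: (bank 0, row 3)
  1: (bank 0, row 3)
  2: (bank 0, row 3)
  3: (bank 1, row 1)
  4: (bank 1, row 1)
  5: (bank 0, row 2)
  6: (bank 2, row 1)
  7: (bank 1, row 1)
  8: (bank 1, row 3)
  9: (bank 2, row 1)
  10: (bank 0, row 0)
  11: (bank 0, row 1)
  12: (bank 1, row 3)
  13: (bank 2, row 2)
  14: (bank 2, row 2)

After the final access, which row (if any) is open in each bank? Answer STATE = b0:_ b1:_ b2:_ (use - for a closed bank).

STATE = b0:1 b1:3 b2:2

  [0] b0 r3: no row ⇒ E
  [1] b0 r3: had r3 ⇒ H
  [2] b0 r3: had r3 ⇒ H
  [3] b1 r1: no row ⇒ E
  [4] b1 r1: had r1 ⇒ H
  [5] b0 r2: had r3 ⇒ C
  [6] b2 r1: no row ⇒ E
  [7] b1 r1: had r1 ⇒ H
  [8] b1 r3: had r1 ⇒ C
  [9] b2 r1: had r1 ⇒ H
  [10] b0 r0: had r2 ⇒ C
  [11] b0 r1: had r0 ⇒ C
  [12] b1 r3: had r3 ⇒ H
  [13] b2 r2: had r1 ⇒ C
  [14] b2 r2: had r2 ⇒ H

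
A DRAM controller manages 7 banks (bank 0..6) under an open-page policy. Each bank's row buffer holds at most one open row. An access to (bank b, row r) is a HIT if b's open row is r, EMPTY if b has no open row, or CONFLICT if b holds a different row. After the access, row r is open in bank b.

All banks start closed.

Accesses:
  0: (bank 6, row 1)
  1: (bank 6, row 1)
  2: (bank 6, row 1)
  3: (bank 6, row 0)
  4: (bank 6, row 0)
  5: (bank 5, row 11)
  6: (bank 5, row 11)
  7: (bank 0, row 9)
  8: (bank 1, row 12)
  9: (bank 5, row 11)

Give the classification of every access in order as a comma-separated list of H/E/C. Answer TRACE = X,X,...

  [0] b6 r1: no row ⇒ E
  [1] b6 r1: had r1 ⇒ H
  [2] b6 r1: had r1 ⇒ H
  [3] b6 r0: had r1 ⇒ C
  [4] b6 r0: had r0 ⇒ H
  [5] b5 r11: no row ⇒ E
  [6] b5 r11: had r11 ⇒ H
  [7] b0 r9: no row ⇒ E
  [8] b1 r12: no row ⇒ E
  [9] b5 r11: had r11 ⇒ H

TRACE = E,H,H,C,H,E,H,E,E,H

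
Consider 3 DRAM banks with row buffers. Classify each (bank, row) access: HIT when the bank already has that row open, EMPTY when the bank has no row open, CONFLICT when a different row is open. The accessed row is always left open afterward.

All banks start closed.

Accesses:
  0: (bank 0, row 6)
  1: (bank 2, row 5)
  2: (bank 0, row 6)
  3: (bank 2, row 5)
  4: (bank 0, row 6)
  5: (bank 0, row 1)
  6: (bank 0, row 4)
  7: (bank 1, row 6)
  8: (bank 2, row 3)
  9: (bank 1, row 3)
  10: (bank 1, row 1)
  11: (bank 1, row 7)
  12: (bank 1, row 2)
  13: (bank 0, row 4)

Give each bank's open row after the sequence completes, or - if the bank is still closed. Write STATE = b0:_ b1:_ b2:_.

0: bank 0 row 6 — prev None → EMPTY
1: bank 2 row 5 — prev None → EMPTY
2: bank 0 row 6 — prev 6 → HIT
3: bank 2 row 5 — prev 5 → HIT
4: bank 0 row 6 — prev 6 → HIT
5: bank 0 row 1 — prev 6 → CONFLICT
6: bank 0 row 4 — prev 1 → CONFLICT
7: bank 1 row 6 — prev None → EMPTY
8: bank 2 row 3 — prev 5 → CONFLICT
9: bank 1 row 3 — prev 6 → CONFLICT
10: bank 1 row 1 — prev 3 → CONFLICT
11: bank 1 row 7 — prev 1 → CONFLICT
12: bank 1 row 2 — prev 7 → CONFLICT
13: bank 0 row 4 — prev 4 → HIT

STATE = b0:4 b1:2 b2:3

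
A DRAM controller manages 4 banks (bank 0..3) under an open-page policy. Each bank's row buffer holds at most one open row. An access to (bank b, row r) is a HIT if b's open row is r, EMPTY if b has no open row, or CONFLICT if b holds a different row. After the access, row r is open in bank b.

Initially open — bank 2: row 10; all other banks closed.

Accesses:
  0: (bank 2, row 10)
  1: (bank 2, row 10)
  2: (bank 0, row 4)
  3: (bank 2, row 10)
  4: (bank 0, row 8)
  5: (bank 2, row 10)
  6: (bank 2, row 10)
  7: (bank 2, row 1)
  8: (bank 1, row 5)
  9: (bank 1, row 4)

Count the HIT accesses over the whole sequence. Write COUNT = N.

step 0: bank2 10->10 [HIT]
step 1: bank2 10->10 [HIT]
step 2: bank0 None->4 [EMPTY]
step 3: bank2 10->10 [HIT]
step 4: bank0 4->8 [CONFLICT]
step 5: bank2 10->10 [HIT]
step 6: bank2 10->10 [HIT]
step 7: bank2 10->1 [CONFLICT]
step 8: bank1 None->5 [EMPTY]
step 9: bank1 5->4 [CONFLICT]

COUNT = 5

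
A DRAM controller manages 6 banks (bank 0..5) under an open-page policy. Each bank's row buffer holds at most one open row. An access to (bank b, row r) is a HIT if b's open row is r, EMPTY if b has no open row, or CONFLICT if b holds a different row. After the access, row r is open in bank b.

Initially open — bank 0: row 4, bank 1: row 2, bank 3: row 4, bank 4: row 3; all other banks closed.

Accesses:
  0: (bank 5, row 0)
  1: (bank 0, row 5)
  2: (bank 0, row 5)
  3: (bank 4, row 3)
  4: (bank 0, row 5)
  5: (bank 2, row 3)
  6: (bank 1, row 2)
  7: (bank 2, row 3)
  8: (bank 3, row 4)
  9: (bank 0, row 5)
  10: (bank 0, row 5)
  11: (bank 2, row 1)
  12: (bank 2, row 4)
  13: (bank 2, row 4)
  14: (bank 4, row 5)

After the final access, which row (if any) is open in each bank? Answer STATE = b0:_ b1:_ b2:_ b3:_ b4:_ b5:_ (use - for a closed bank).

step 0: bank5 None->0 [EMPTY]
step 1: bank0 4->5 [CONFLICT]
step 2: bank0 5->5 [HIT]
step 3: bank4 3->3 [HIT]
step 4: bank0 5->5 [HIT]
step 5: bank2 None->3 [EMPTY]
step 6: bank1 2->2 [HIT]
step 7: bank2 3->3 [HIT]
step 8: bank3 4->4 [HIT]
step 9: bank0 5->5 [HIT]
step 10: bank0 5->5 [HIT]
step 11: bank2 3->1 [CONFLICT]
step 12: bank2 1->4 [CONFLICT]
step 13: bank2 4->4 [HIT]
step 14: bank4 3->5 [CONFLICT]

STATE = b0:5 b1:2 b2:4 b3:4 b4:5 b5:0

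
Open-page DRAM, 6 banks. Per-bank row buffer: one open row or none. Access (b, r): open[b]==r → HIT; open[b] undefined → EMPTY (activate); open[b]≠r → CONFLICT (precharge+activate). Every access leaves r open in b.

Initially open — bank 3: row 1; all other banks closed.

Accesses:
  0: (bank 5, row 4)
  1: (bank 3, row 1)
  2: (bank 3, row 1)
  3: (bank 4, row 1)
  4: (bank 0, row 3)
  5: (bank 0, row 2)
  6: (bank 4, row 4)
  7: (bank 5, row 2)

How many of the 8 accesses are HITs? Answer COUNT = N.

  [0] b5 r4: no row ⇒ E
  [1] b3 r1: had r1 ⇒ H
  [2] b3 r1: had r1 ⇒ H
  [3] b4 r1: no row ⇒ E
  [4] b0 r3: no row ⇒ E
  [5] b0 r2: had r3 ⇒ C
  [6] b4 r4: had r1 ⇒ C
  [7] b5 r2: had r4 ⇒ C

COUNT = 2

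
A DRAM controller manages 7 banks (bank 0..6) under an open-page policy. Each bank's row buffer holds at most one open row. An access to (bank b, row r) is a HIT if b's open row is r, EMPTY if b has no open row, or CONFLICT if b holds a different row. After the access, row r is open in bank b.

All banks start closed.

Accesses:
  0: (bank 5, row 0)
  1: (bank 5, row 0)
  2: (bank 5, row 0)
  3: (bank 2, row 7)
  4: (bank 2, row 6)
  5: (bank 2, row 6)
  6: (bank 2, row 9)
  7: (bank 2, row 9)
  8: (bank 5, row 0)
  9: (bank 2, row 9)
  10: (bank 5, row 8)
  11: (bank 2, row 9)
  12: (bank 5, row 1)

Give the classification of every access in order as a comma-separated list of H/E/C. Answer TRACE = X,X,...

TRACE = E,H,H,E,C,H,C,H,H,H,C,H,C

#0 (5,0) E
#1 (5,0) H  (was 0)
#2 (5,0) H  (was 0)
#3 (2,7) E
#4 (2,6) C  (was 7)
#5 (2,6) H  (was 6)
#6 (2,9) C  (was 6)
#7 (2,9) H  (was 9)
#8 (5,0) H  (was 0)
#9 (2,9) H  (was 9)
#10 (5,8) C  (was 0)
#11 (2,9) H  (was 9)
#12 (5,1) C  (was 8)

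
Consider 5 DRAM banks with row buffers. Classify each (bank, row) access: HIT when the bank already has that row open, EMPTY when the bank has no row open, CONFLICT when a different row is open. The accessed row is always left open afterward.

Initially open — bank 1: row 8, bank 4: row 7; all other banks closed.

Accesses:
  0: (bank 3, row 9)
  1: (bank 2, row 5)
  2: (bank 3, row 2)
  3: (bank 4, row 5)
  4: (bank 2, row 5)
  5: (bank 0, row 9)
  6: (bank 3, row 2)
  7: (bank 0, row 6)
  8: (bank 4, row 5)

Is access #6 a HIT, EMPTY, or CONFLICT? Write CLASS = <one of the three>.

  [0] b3 r9: no row ⇒ E
  [1] b2 r5: no row ⇒ E
  [2] b3 r2: had r9 ⇒ C
  [3] b4 r5: had r7 ⇒ C
  [4] b2 r5: had r5 ⇒ H
  [5] b0 r9: no row ⇒ E
  [6] b3 r2: had r2 ⇒ H
  [7] b0 r6: had r9 ⇒ C
  [8] b4 r5: had r5 ⇒ H

CLASS = HIT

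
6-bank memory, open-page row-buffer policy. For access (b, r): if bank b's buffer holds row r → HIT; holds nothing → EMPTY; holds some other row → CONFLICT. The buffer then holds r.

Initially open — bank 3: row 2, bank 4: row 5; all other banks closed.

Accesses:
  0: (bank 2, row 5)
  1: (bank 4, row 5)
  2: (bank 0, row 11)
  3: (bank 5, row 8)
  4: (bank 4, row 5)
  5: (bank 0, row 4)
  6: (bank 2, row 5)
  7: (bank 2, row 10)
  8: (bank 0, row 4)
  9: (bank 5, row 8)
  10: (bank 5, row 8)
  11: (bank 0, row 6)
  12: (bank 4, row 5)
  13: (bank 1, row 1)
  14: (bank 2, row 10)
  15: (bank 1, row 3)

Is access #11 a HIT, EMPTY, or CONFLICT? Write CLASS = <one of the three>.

CLASS = CONFLICT

0: bank 2 row 5 — prev None → EMPTY
1: bank 4 row 5 — prev 5 → HIT
2: bank 0 row 11 — prev None → EMPTY
3: bank 5 row 8 — prev None → EMPTY
4: bank 4 row 5 — prev 5 → HIT
5: bank 0 row 4 — prev 11 → CONFLICT
6: bank 2 row 5 — prev 5 → HIT
7: bank 2 row 10 — prev 5 → CONFLICT
8: bank 0 row 4 — prev 4 → HIT
9: bank 5 row 8 — prev 8 → HIT
10: bank 5 row 8 — prev 8 → HIT
11: bank 0 row 6 — prev 4 → CONFLICT
12: bank 4 row 5 — prev 5 → HIT
13: bank 1 row 1 — prev None → EMPTY
14: bank 2 row 10 — prev 10 → HIT
15: bank 1 row 3 — prev 1 → CONFLICT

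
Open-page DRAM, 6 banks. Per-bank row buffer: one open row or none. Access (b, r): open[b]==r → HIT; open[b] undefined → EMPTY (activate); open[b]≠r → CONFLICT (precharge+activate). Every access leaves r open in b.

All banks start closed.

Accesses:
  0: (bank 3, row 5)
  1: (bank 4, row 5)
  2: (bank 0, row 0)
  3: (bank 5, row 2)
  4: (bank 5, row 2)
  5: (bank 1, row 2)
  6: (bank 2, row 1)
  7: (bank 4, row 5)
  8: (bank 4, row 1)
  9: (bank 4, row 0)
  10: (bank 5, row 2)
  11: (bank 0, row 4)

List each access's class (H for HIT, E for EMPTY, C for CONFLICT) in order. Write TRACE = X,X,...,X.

TRACE = E,E,E,E,H,E,E,H,C,C,H,C

step 0: bank3 None->5 [EMPTY]
step 1: bank4 None->5 [EMPTY]
step 2: bank0 None->0 [EMPTY]
step 3: bank5 None->2 [EMPTY]
step 4: bank5 2->2 [HIT]
step 5: bank1 None->2 [EMPTY]
step 6: bank2 None->1 [EMPTY]
step 7: bank4 5->5 [HIT]
step 8: bank4 5->1 [CONFLICT]
step 9: bank4 1->0 [CONFLICT]
step 10: bank5 2->2 [HIT]
step 11: bank0 0->4 [CONFLICT]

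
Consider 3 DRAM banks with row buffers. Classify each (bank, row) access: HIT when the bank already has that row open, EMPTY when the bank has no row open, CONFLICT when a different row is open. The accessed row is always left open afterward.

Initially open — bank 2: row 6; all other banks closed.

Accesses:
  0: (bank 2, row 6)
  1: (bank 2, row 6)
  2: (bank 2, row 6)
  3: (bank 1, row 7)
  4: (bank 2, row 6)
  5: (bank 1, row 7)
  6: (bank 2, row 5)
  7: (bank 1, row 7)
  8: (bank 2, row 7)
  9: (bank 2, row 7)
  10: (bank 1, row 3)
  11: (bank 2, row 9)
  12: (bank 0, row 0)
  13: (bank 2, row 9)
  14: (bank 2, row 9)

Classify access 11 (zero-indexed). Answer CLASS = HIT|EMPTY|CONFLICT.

CLASS = CONFLICT

#0 (2,6) H  (was 6)
#1 (2,6) H  (was 6)
#2 (2,6) H  (was 6)
#3 (1,7) E
#4 (2,6) H  (was 6)
#5 (1,7) H  (was 7)
#6 (2,5) C  (was 6)
#7 (1,7) H  (was 7)
#8 (2,7) C  (was 5)
#9 (2,7) H  (was 7)
#10 (1,3) C  (was 7)
#11 (2,9) C  (was 7)
#12 (0,0) E
#13 (2,9) H  (was 9)
#14 (2,9) H  (was 9)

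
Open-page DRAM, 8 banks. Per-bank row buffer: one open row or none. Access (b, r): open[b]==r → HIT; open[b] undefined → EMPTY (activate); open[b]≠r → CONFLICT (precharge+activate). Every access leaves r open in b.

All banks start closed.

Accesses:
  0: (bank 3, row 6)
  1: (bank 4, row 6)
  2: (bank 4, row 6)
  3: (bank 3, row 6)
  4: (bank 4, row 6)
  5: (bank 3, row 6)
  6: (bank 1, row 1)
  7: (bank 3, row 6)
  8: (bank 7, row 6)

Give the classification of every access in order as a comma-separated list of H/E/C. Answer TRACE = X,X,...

#0 (3,6) E
#1 (4,6) E
#2 (4,6) H  (was 6)
#3 (3,6) H  (was 6)
#4 (4,6) H  (was 6)
#5 (3,6) H  (was 6)
#6 (1,1) E
#7 (3,6) H  (was 6)
#8 (7,6) E

TRACE = E,E,H,H,H,H,E,H,E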